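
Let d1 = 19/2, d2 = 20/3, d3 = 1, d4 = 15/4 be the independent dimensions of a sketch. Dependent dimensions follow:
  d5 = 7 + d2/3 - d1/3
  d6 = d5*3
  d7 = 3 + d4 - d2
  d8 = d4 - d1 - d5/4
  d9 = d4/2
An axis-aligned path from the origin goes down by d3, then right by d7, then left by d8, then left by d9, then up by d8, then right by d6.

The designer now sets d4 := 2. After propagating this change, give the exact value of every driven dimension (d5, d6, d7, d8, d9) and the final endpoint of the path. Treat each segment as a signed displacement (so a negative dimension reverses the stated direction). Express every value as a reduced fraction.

Apply edit: d4 := 2
  d5 = 7 + d2/3 - d1/3 = 109/18
  d6 = d5*3 = 109/6
  d7 = 3 + d4 - d2 = -5/3
  d8 = d4 - d1 - d5/4 = -649/72
  d9 = d4/2 = 1
Walk from origin (0, 0):
  seg 1: down by d3 = 1 → (0, -1)
  seg 2: right by d7 = -5/3 → (-5/3, -1)
  seg 3: left by d8 = -649/72 → (529/72, -1)
  seg 4: left by d9 = 1 → (457/72, -1)
  seg 5: up by d8 = -649/72 → (457/72, -721/72)
  seg 6: right by d6 = 109/6 → (1765/72, -721/72)

d5 = 109/18
d6 = 109/6
d7 = -5/3
d8 = -649/72
d9 = 1
endpoint = (1765/72, -721/72)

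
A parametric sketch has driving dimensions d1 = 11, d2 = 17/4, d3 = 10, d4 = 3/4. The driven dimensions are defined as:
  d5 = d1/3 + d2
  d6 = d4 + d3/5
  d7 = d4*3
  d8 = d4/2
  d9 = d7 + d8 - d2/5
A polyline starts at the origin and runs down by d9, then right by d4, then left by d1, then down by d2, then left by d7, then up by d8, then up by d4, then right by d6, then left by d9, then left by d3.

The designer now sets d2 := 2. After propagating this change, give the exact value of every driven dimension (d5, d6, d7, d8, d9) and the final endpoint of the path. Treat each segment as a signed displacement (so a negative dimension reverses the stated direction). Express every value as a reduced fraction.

Apply edit: d2 := 2
  d5 = d1/3 + d2 = 17/3
  d6 = d4 + d3/5 = 11/4
  d7 = d4*3 = 9/4
  d8 = d4/2 = 3/8
  d9 = d7 + d8 - d2/5 = 89/40
Walk from origin (0, 0):
  seg 1: down by d9 = 89/40 → (0, -89/40)
  seg 2: right by d4 = 3/4 → (3/4, -89/40)
  seg 3: left by d1 = 11 → (-41/4, -89/40)
  seg 4: down by d2 = 2 → (-41/4, -169/40)
  seg 5: left by d7 = 9/4 → (-25/2, -169/40)
  seg 6: up by d8 = 3/8 → (-25/2, -77/20)
  seg 7: up by d4 = 3/4 → (-25/2, -31/10)
  seg 8: right by d6 = 11/4 → (-39/4, -31/10)
  seg 9: left by d9 = 89/40 → (-479/40, -31/10)
  seg 10: left by d3 = 10 → (-879/40, -31/10)

d5 = 17/3
d6 = 11/4
d7 = 9/4
d8 = 3/8
d9 = 89/40
endpoint = (-879/40, -31/10)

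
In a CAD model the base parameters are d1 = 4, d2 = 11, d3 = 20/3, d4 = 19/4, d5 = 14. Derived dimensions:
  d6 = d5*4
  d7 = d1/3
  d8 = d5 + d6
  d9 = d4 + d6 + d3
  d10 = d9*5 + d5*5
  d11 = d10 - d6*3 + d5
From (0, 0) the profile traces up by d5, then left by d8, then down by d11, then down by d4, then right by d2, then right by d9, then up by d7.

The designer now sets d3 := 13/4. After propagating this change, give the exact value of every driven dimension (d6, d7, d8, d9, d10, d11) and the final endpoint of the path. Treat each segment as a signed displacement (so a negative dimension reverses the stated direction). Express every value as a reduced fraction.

d6 = 56
d7 = 4/3
d8 = 70
d9 = 64
d10 = 390
d11 = 236
endpoint = (5, -2705/12)

Apply edit: d3 := 13/4
  d6 = d5*4 = 56
  d7 = d1/3 = 4/3
  d8 = d5 + d6 = 70
  d9 = d4 + d6 + d3 = 64
  d10 = d9*5 + d5*5 = 390
  d11 = d10 - d6*3 + d5 = 236
Walk from origin (0, 0):
  seg 1: up by d5 = 14 → (0, 14)
  seg 2: left by d8 = 70 → (-70, 14)
  seg 3: down by d11 = 236 → (-70, -222)
  seg 4: down by d4 = 19/4 → (-70, -907/4)
  seg 5: right by d2 = 11 → (-59, -907/4)
  seg 6: right by d9 = 64 → (5, -907/4)
  seg 7: up by d7 = 4/3 → (5, -2705/12)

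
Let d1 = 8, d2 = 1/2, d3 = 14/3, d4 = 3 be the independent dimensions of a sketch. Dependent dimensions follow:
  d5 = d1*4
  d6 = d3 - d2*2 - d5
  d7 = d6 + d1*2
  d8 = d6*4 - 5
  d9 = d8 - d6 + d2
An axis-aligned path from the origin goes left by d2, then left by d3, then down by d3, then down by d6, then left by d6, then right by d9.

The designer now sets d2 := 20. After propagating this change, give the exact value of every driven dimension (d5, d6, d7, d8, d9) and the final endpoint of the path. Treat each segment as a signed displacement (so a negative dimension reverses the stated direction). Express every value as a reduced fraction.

Apply edit: d2 := 20
  d5 = d1*4 = 32
  d6 = d3 - d2*2 - d5 = -202/3
  d7 = d6 + d1*2 = -154/3
  d8 = d6*4 - 5 = -823/3
  d9 = d8 - d6 + d2 = -187
Walk from origin (0, 0):
  seg 1: left by d2 = 20 → (-20, 0)
  seg 2: left by d3 = 14/3 → (-74/3, 0)
  seg 3: down by d3 = 14/3 → (-74/3, -14/3)
  seg 4: down by d6 = -202/3 → (-74/3, 188/3)
  seg 5: left by d6 = -202/3 → (128/3, 188/3)
  seg 6: right by d9 = -187 → (-433/3, 188/3)

d5 = 32
d6 = -202/3
d7 = -154/3
d8 = -823/3
d9 = -187
endpoint = (-433/3, 188/3)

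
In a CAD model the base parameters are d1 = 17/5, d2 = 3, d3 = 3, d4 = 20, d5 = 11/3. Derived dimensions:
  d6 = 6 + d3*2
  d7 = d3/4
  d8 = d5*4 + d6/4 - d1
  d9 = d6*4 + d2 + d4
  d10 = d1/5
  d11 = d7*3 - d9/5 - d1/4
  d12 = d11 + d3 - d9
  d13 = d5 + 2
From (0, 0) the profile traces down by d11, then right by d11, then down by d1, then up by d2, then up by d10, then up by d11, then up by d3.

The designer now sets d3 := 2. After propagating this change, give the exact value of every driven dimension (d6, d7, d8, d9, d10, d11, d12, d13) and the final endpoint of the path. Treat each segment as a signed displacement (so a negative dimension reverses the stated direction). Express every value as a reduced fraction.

Apply edit: d3 := 2
  d6 = 6 + d3*2 = 10
  d7 = d3/4 = 1/2
  d8 = d5*4 + d6/4 - d1 = 413/30
  d9 = d6*4 + d2 + d4 = 63
  d10 = d1/5 = 17/25
  d11 = d7*3 - d9/5 - d1/4 = -239/20
  d12 = d11 + d3 - d9 = -1459/20
  d13 = d5 + 2 = 17/3
Walk from origin (0, 0):
  seg 1: down by d11 = -239/20 → (0, 239/20)
  seg 2: right by d11 = -239/20 → (-239/20, 239/20)
  seg 3: down by d1 = 17/5 → (-239/20, 171/20)
  seg 4: up by d2 = 3 → (-239/20, 231/20)
  seg 5: up by d10 = 17/25 → (-239/20, 1223/100)
  seg 6: up by d11 = -239/20 → (-239/20, 7/25)
  seg 7: up by d3 = 2 → (-239/20, 57/25)

d6 = 10
d7 = 1/2
d8 = 413/30
d9 = 63
d10 = 17/25
d11 = -239/20
d12 = -1459/20
d13 = 17/3
endpoint = (-239/20, 57/25)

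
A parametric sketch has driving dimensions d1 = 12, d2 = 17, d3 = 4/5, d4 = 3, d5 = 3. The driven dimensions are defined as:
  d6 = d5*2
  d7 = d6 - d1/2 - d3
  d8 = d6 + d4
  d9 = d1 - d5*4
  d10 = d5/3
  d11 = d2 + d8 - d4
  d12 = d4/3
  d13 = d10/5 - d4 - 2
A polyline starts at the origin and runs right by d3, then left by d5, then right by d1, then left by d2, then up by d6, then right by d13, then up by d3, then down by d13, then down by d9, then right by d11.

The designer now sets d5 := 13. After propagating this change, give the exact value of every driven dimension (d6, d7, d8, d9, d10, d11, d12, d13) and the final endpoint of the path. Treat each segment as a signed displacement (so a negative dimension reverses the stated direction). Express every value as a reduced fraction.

Apply edit: d5 := 13
  d6 = d5*2 = 26
  d7 = d6 - d1/2 - d3 = 96/5
  d8 = d6 + d4 = 29
  d9 = d1 - d5*4 = -40
  d10 = d5/3 = 13/3
  d11 = d2 + d8 - d4 = 43
  d12 = d4/3 = 1
  d13 = d10/5 - d4 - 2 = -62/15
Walk from origin (0, 0):
  seg 1: right by d3 = 4/5 → (4/5, 0)
  seg 2: left by d5 = 13 → (-61/5, 0)
  seg 3: right by d1 = 12 → (-1/5, 0)
  seg 4: left by d2 = 17 → (-86/5, 0)
  seg 5: up by d6 = 26 → (-86/5, 26)
  seg 6: right by d13 = -62/15 → (-64/3, 26)
  seg 7: up by d3 = 4/5 → (-64/3, 134/5)
  seg 8: down by d13 = -62/15 → (-64/3, 464/15)
  seg 9: down by d9 = -40 → (-64/3, 1064/15)
  seg 10: right by d11 = 43 → (65/3, 1064/15)

d6 = 26
d7 = 96/5
d8 = 29
d9 = -40
d10 = 13/3
d11 = 43
d12 = 1
d13 = -62/15
endpoint = (65/3, 1064/15)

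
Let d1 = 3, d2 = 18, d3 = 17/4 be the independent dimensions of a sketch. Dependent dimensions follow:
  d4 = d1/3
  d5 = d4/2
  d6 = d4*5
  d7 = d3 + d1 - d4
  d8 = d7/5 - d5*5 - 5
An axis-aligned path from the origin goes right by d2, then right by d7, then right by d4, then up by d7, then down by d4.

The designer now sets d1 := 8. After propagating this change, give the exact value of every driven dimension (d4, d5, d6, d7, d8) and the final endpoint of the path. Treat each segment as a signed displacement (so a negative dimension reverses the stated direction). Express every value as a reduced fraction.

d4 = 8/3
d5 = 4/3
d6 = 40/3
d7 = 115/12
d8 = -39/4
endpoint = (121/4, 83/12)

Apply edit: d1 := 8
  d4 = d1/3 = 8/3
  d5 = d4/2 = 4/3
  d6 = d4*5 = 40/3
  d7 = d3 + d1 - d4 = 115/12
  d8 = d7/5 - d5*5 - 5 = -39/4
Walk from origin (0, 0):
  seg 1: right by d2 = 18 → (18, 0)
  seg 2: right by d7 = 115/12 → (331/12, 0)
  seg 3: right by d4 = 8/3 → (121/4, 0)
  seg 4: up by d7 = 115/12 → (121/4, 115/12)
  seg 5: down by d4 = 8/3 → (121/4, 83/12)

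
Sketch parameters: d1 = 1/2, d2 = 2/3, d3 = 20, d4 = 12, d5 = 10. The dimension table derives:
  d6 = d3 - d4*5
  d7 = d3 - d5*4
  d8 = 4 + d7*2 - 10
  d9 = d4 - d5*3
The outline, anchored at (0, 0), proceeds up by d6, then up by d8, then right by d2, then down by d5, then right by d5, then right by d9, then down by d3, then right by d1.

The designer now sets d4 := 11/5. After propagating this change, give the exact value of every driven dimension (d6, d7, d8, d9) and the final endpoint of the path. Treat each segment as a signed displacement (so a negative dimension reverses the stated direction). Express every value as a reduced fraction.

Apply edit: d4 := 11/5
  d6 = d3 - d4*5 = 9
  d7 = d3 - d5*4 = -20
  d8 = 4 + d7*2 - 10 = -46
  d9 = d4 - d5*3 = -139/5
Walk from origin (0, 0):
  seg 1: up by d6 = 9 → (0, 9)
  seg 2: up by d8 = -46 → (0, -37)
  seg 3: right by d2 = 2/3 → (2/3, -37)
  seg 4: down by d5 = 10 → (2/3, -47)
  seg 5: right by d5 = 10 → (32/3, -47)
  seg 6: right by d9 = -139/5 → (-257/15, -47)
  seg 7: down by d3 = 20 → (-257/15, -67)
  seg 8: right by d1 = 1/2 → (-499/30, -67)

d6 = 9
d7 = -20
d8 = -46
d9 = -139/5
endpoint = (-499/30, -67)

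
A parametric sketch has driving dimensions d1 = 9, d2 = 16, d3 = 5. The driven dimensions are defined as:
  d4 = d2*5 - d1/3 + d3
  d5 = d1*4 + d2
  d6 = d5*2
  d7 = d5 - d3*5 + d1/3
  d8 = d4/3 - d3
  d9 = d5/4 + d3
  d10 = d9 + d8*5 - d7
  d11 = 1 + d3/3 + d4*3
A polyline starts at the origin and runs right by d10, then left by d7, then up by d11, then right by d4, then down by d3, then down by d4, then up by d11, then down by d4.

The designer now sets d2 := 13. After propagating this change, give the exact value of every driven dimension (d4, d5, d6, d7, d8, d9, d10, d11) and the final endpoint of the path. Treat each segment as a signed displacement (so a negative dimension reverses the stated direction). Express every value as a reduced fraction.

d4 = 67
d5 = 49
d6 = 98
d7 = 27
d8 = 52/3
d9 = 69/4
d10 = 923/12
d11 = 611/3
endpoint = (1403/12, 805/3)

Apply edit: d2 := 13
  d4 = d2*5 - d1/3 + d3 = 67
  d5 = d1*4 + d2 = 49
  d6 = d5*2 = 98
  d7 = d5 - d3*5 + d1/3 = 27
  d8 = d4/3 - d3 = 52/3
  d9 = d5/4 + d3 = 69/4
  d10 = d9 + d8*5 - d7 = 923/12
  d11 = 1 + d3/3 + d4*3 = 611/3
Walk from origin (0, 0):
  seg 1: right by d10 = 923/12 → (923/12, 0)
  seg 2: left by d7 = 27 → (599/12, 0)
  seg 3: up by d11 = 611/3 → (599/12, 611/3)
  seg 4: right by d4 = 67 → (1403/12, 611/3)
  seg 5: down by d3 = 5 → (1403/12, 596/3)
  seg 6: down by d4 = 67 → (1403/12, 395/3)
  seg 7: up by d11 = 611/3 → (1403/12, 1006/3)
  seg 8: down by d4 = 67 → (1403/12, 805/3)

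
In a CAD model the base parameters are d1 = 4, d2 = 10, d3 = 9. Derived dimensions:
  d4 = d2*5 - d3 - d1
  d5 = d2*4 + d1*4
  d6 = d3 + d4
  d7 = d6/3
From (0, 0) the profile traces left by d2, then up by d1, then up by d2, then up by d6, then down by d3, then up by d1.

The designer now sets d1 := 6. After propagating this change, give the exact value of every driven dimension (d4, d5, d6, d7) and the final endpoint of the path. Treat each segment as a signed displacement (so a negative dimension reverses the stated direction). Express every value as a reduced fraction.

d4 = 35
d5 = 64
d6 = 44
d7 = 44/3
endpoint = (-10, 57)

Apply edit: d1 := 6
  d4 = d2*5 - d3 - d1 = 35
  d5 = d2*4 + d1*4 = 64
  d6 = d3 + d4 = 44
  d7 = d6/3 = 44/3
Walk from origin (0, 0):
  seg 1: left by d2 = 10 → (-10, 0)
  seg 2: up by d1 = 6 → (-10, 6)
  seg 3: up by d2 = 10 → (-10, 16)
  seg 4: up by d6 = 44 → (-10, 60)
  seg 5: down by d3 = 9 → (-10, 51)
  seg 6: up by d1 = 6 → (-10, 57)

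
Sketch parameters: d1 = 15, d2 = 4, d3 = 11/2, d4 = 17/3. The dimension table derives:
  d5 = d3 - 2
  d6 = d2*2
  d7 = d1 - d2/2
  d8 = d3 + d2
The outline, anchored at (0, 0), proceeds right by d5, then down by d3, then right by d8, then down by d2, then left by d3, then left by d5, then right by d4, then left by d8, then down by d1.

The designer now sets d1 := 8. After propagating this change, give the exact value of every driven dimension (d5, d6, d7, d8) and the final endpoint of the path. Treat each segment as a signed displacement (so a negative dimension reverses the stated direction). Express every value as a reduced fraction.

Apply edit: d1 := 8
  d5 = d3 - 2 = 7/2
  d6 = d2*2 = 8
  d7 = d1 - d2/2 = 6
  d8 = d3 + d2 = 19/2
Walk from origin (0, 0):
  seg 1: right by d5 = 7/2 → (7/2, 0)
  seg 2: down by d3 = 11/2 → (7/2, -11/2)
  seg 3: right by d8 = 19/2 → (13, -11/2)
  seg 4: down by d2 = 4 → (13, -19/2)
  seg 5: left by d3 = 11/2 → (15/2, -19/2)
  seg 6: left by d5 = 7/2 → (4, -19/2)
  seg 7: right by d4 = 17/3 → (29/3, -19/2)
  seg 8: left by d8 = 19/2 → (1/6, -19/2)
  seg 9: down by d1 = 8 → (1/6, -35/2)

d5 = 7/2
d6 = 8
d7 = 6
d8 = 19/2
endpoint = (1/6, -35/2)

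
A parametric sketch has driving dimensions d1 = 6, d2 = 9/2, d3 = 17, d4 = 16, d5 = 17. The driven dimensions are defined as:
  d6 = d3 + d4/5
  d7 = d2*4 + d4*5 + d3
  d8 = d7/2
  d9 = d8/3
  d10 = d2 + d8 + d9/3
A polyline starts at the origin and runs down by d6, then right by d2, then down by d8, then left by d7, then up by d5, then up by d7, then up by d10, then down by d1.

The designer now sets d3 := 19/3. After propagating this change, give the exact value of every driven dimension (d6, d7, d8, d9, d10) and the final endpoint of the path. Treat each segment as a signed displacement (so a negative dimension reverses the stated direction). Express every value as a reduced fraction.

d6 = 143/15
d7 = 313/3
d8 = 313/6
d9 = 313/18
d10 = 3373/54
endpoint = (-599/6, 15673/135)

Apply edit: d3 := 19/3
  d6 = d3 + d4/5 = 143/15
  d7 = d2*4 + d4*5 + d3 = 313/3
  d8 = d7/2 = 313/6
  d9 = d8/3 = 313/18
  d10 = d2 + d8 + d9/3 = 3373/54
Walk from origin (0, 0):
  seg 1: down by d6 = 143/15 → (0, -143/15)
  seg 2: right by d2 = 9/2 → (9/2, -143/15)
  seg 3: down by d8 = 313/6 → (9/2, -617/10)
  seg 4: left by d7 = 313/3 → (-599/6, -617/10)
  seg 5: up by d5 = 17 → (-599/6, -447/10)
  seg 6: up by d7 = 313/3 → (-599/6, 1789/30)
  seg 7: up by d10 = 3373/54 → (-599/6, 16483/135)
  seg 8: down by d1 = 6 → (-599/6, 15673/135)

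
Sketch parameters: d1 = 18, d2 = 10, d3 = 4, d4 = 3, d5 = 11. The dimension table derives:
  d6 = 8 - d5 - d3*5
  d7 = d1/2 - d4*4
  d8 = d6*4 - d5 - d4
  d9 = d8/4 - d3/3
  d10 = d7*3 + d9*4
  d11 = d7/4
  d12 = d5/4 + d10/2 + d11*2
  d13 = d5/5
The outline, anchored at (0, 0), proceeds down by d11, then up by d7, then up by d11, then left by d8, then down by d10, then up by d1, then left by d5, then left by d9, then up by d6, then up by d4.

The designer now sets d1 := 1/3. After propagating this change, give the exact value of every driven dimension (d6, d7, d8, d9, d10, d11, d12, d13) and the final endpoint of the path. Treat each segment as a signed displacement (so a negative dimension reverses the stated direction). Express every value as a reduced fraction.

d6 = -23
d7 = -71/6
d8 = -106
d9 = -167/6
d10 = -881/6
d11 = -71/24
d12 = -919/12
d13 = 11/5
endpoint = (737/6, 346/3)

Apply edit: d1 := 1/3
  d6 = 8 - d5 - d3*5 = -23
  d7 = d1/2 - d4*4 = -71/6
  d8 = d6*4 - d5 - d4 = -106
  d9 = d8/4 - d3/3 = -167/6
  d10 = d7*3 + d9*4 = -881/6
  d11 = d7/4 = -71/24
  d12 = d5/4 + d10/2 + d11*2 = -919/12
  d13 = d5/5 = 11/5
Walk from origin (0, 0):
  seg 1: down by d11 = -71/24 → (0, 71/24)
  seg 2: up by d7 = -71/6 → (0, -71/8)
  seg 3: up by d11 = -71/24 → (0, -71/6)
  seg 4: left by d8 = -106 → (106, -71/6)
  seg 5: down by d10 = -881/6 → (106, 135)
  seg 6: up by d1 = 1/3 → (106, 406/3)
  seg 7: left by d5 = 11 → (95, 406/3)
  seg 8: left by d9 = -167/6 → (737/6, 406/3)
  seg 9: up by d6 = -23 → (737/6, 337/3)
  seg 10: up by d4 = 3 → (737/6, 346/3)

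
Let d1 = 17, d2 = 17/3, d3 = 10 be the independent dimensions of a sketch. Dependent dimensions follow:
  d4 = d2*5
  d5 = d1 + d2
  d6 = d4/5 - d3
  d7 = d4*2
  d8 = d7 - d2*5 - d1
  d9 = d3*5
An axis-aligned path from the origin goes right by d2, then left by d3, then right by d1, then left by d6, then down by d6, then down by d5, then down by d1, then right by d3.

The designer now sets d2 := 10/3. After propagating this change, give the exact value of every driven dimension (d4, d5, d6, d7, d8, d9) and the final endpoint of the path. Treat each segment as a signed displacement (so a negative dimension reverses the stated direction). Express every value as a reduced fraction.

Apply edit: d2 := 10/3
  d4 = d2*5 = 50/3
  d5 = d1 + d2 = 61/3
  d6 = d4/5 - d3 = -20/3
  d7 = d4*2 = 100/3
  d8 = d7 - d2*5 - d1 = -1/3
  d9 = d3*5 = 50
Walk from origin (0, 0):
  seg 1: right by d2 = 10/3 → (10/3, 0)
  seg 2: left by d3 = 10 → (-20/3, 0)
  seg 3: right by d1 = 17 → (31/3, 0)
  seg 4: left by d6 = -20/3 → (17, 0)
  seg 5: down by d6 = -20/3 → (17, 20/3)
  seg 6: down by d5 = 61/3 → (17, -41/3)
  seg 7: down by d1 = 17 → (17, -92/3)
  seg 8: right by d3 = 10 → (27, -92/3)

d4 = 50/3
d5 = 61/3
d6 = -20/3
d7 = 100/3
d8 = -1/3
d9 = 50
endpoint = (27, -92/3)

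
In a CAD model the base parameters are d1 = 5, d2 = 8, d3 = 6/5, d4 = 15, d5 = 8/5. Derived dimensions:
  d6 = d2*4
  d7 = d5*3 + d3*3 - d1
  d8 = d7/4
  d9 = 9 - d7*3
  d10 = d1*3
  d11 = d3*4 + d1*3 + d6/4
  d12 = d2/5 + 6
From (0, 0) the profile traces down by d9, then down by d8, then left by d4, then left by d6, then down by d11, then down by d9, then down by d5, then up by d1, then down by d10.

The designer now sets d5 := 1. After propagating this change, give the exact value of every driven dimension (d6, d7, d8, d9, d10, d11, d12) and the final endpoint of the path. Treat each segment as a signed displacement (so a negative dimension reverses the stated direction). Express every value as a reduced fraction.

Apply edit: d5 := 1
  d6 = d2*4 = 32
  d7 = d5*3 + d3*3 - d1 = 8/5
  d8 = d7/4 = 2/5
  d9 = 9 - d7*3 = 21/5
  d10 = d1*3 = 15
  d11 = d3*4 + d1*3 + d6/4 = 139/5
  d12 = d2/5 + 6 = 38/5
Walk from origin (0, 0):
  seg 1: down by d9 = 21/5 → (0, -21/5)
  seg 2: down by d8 = 2/5 → (0, -23/5)
  seg 3: left by d4 = 15 → (-15, -23/5)
  seg 4: left by d6 = 32 → (-47, -23/5)
  seg 5: down by d11 = 139/5 → (-47, -162/5)
  seg 6: down by d9 = 21/5 → (-47, -183/5)
  seg 7: down by d5 = 1 → (-47, -188/5)
  seg 8: up by d1 = 5 → (-47, -163/5)
  seg 9: down by d10 = 15 → (-47, -238/5)

d6 = 32
d7 = 8/5
d8 = 2/5
d9 = 21/5
d10 = 15
d11 = 139/5
d12 = 38/5
endpoint = (-47, -238/5)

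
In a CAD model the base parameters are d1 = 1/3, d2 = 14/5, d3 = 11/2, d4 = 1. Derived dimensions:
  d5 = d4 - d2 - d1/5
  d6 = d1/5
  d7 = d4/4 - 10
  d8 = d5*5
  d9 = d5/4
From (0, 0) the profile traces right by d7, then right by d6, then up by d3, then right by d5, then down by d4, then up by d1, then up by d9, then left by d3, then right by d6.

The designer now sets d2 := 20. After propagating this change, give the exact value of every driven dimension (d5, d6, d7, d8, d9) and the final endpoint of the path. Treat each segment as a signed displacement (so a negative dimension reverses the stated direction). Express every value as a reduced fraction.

d5 = -286/15
d6 = 1/15
d7 = -39/4
d8 = -286/3
d9 = -143/30
endpoint = (-2051/60, 1/15)

Apply edit: d2 := 20
  d5 = d4 - d2 - d1/5 = -286/15
  d6 = d1/5 = 1/15
  d7 = d4/4 - 10 = -39/4
  d8 = d5*5 = -286/3
  d9 = d5/4 = -143/30
Walk from origin (0, 0):
  seg 1: right by d7 = -39/4 → (-39/4, 0)
  seg 2: right by d6 = 1/15 → (-581/60, 0)
  seg 3: up by d3 = 11/2 → (-581/60, 11/2)
  seg 4: right by d5 = -286/15 → (-115/4, 11/2)
  seg 5: down by d4 = 1 → (-115/4, 9/2)
  seg 6: up by d1 = 1/3 → (-115/4, 29/6)
  seg 7: up by d9 = -143/30 → (-115/4, 1/15)
  seg 8: left by d3 = 11/2 → (-137/4, 1/15)
  seg 9: right by d6 = 1/15 → (-2051/60, 1/15)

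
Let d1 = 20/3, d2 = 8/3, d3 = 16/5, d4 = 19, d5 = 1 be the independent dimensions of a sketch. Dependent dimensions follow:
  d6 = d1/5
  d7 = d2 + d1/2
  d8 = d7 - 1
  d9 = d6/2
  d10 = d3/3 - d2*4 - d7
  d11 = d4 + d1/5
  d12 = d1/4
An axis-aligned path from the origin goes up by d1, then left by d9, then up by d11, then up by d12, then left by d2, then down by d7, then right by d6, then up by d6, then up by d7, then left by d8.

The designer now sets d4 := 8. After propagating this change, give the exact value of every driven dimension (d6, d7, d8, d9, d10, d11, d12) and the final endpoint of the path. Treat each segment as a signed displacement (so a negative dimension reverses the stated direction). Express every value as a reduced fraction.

Apply edit: d4 := 8
  d6 = d1/5 = 4/3
  d7 = d2 + d1/2 = 6
  d8 = d7 - 1 = 5
  d9 = d6/2 = 2/3
  d10 = d3/3 - d2*4 - d7 = -78/5
  d11 = d4 + d1/5 = 28/3
  d12 = d1/4 = 5/3
Walk from origin (0, 0):
  seg 1: up by d1 = 20/3 → (0, 20/3)
  seg 2: left by d9 = 2/3 → (-2/3, 20/3)
  seg 3: up by d11 = 28/3 → (-2/3, 16)
  seg 4: up by d12 = 5/3 → (-2/3, 53/3)
  seg 5: left by d2 = 8/3 → (-10/3, 53/3)
  seg 6: down by d7 = 6 → (-10/3, 35/3)
  seg 7: right by d6 = 4/3 → (-2, 35/3)
  seg 8: up by d6 = 4/3 → (-2, 13)
  seg 9: up by d7 = 6 → (-2, 19)
  seg 10: left by d8 = 5 → (-7, 19)

d6 = 4/3
d7 = 6
d8 = 5
d9 = 2/3
d10 = -78/5
d11 = 28/3
d12 = 5/3
endpoint = (-7, 19)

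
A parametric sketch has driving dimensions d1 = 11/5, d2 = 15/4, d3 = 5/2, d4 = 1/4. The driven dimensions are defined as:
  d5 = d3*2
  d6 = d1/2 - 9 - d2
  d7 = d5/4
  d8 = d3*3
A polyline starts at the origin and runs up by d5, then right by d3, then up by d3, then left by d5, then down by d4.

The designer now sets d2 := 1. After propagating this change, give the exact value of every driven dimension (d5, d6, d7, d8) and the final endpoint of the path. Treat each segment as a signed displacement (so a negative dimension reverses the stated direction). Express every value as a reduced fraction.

d5 = 5
d6 = -89/10
d7 = 5/4
d8 = 15/2
endpoint = (-5/2, 29/4)

Apply edit: d2 := 1
  d5 = d3*2 = 5
  d6 = d1/2 - 9 - d2 = -89/10
  d7 = d5/4 = 5/4
  d8 = d3*3 = 15/2
Walk from origin (0, 0):
  seg 1: up by d5 = 5 → (0, 5)
  seg 2: right by d3 = 5/2 → (5/2, 5)
  seg 3: up by d3 = 5/2 → (5/2, 15/2)
  seg 4: left by d5 = 5 → (-5/2, 15/2)
  seg 5: down by d4 = 1/4 → (-5/2, 29/4)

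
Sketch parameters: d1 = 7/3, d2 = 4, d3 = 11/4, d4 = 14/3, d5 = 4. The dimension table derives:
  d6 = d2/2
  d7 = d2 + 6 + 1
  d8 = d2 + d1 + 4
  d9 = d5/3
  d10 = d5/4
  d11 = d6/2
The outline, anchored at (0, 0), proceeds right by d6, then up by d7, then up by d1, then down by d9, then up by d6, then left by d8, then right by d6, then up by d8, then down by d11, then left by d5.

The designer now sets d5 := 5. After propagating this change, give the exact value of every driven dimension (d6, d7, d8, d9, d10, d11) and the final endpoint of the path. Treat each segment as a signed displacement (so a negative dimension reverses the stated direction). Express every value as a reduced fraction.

d6 = 2
d7 = 11
d8 = 31/3
d9 = 5/3
d10 = 5/4
d11 = 1
endpoint = (-34/3, 23)

Apply edit: d5 := 5
  d6 = d2/2 = 2
  d7 = d2 + 6 + 1 = 11
  d8 = d2 + d1 + 4 = 31/3
  d9 = d5/3 = 5/3
  d10 = d5/4 = 5/4
  d11 = d6/2 = 1
Walk from origin (0, 0):
  seg 1: right by d6 = 2 → (2, 0)
  seg 2: up by d7 = 11 → (2, 11)
  seg 3: up by d1 = 7/3 → (2, 40/3)
  seg 4: down by d9 = 5/3 → (2, 35/3)
  seg 5: up by d6 = 2 → (2, 41/3)
  seg 6: left by d8 = 31/3 → (-25/3, 41/3)
  seg 7: right by d6 = 2 → (-19/3, 41/3)
  seg 8: up by d8 = 31/3 → (-19/3, 24)
  seg 9: down by d11 = 1 → (-19/3, 23)
  seg 10: left by d5 = 5 → (-34/3, 23)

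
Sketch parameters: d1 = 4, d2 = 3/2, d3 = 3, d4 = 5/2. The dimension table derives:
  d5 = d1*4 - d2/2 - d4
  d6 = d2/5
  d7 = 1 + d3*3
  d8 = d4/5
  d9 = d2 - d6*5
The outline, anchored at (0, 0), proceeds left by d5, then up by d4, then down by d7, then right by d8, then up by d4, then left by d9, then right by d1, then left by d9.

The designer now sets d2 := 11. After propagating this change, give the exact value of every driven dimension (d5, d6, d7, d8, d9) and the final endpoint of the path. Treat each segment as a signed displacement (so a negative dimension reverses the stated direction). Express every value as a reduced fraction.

d5 = 8
d6 = 11/5
d7 = 10
d8 = 1/2
d9 = 0
endpoint = (-7/2, -5)

Apply edit: d2 := 11
  d5 = d1*4 - d2/2 - d4 = 8
  d6 = d2/5 = 11/5
  d7 = 1 + d3*3 = 10
  d8 = d4/5 = 1/2
  d9 = d2 - d6*5 = 0
Walk from origin (0, 0):
  seg 1: left by d5 = 8 → (-8, 0)
  seg 2: up by d4 = 5/2 → (-8, 5/2)
  seg 3: down by d7 = 10 → (-8, -15/2)
  seg 4: right by d8 = 1/2 → (-15/2, -15/2)
  seg 5: up by d4 = 5/2 → (-15/2, -5)
  seg 6: left by d9 = 0 → (-15/2, -5)
  seg 7: right by d1 = 4 → (-7/2, -5)
  seg 8: left by d9 = 0 → (-7/2, -5)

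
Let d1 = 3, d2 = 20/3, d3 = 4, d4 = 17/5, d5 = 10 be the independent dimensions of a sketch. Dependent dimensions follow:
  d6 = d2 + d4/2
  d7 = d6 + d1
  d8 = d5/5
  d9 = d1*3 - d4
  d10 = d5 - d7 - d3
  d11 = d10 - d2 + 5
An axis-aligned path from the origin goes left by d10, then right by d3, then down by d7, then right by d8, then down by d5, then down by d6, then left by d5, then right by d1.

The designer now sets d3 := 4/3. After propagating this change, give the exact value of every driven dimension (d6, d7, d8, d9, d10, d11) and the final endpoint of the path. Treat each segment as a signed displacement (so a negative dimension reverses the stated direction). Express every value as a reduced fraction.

d6 = 251/30
d7 = 341/30
d8 = 2
d9 = 28/5
d10 = -27/10
d11 = -131/30
endpoint = (-29/30, -446/15)

Apply edit: d3 := 4/3
  d6 = d2 + d4/2 = 251/30
  d7 = d6 + d1 = 341/30
  d8 = d5/5 = 2
  d9 = d1*3 - d4 = 28/5
  d10 = d5 - d7 - d3 = -27/10
  d11 = d10 - d2 + 5 = -131/30
Walk from origin (0, 0):
  seg 1: left by d10 = -27/10 → (27/10, 0)
  seg 2: right by d3 = 4/3 → (121/30, 0)
  seg 3: down by d7 = 341/30 → (121/30, -341/30)
  seg 4: right by d8 = 2 → (181/30, -341/30)
  seg 5: down by d5 = 10 → (181/30, -641/30)
  seg 6: down by d6 = 251/30 → (181/30, -446/15)
  seg 7: left by d5 = 10 → (-119/30, -446/15)
  seg 8: right by d1 = 3 → (-29/30, -446/15)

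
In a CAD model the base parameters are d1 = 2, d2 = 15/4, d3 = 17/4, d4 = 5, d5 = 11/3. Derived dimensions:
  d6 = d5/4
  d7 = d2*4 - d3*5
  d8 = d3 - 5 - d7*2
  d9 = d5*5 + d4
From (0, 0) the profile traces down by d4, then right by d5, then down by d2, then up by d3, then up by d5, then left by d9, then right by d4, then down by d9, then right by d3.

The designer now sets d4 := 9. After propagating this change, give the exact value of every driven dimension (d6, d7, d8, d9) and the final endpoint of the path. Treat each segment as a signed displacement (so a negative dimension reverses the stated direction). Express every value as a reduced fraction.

Apply edit: d4 := 9
  d6 = d5/4 = 11/12
  d7 = d2*4 - d3*5 = -25/4
  d8 = d3 - 5 - d7*2 = 47/4
  d9 = d5*5 + d4 = 82/3
Walk from origin (0, 0):
  seg 1: down by d4 = 9 → (0, -9)
  seg 2: right by d5 = 11/3 → (11/3, -9)
  seg 3: down by d2 = 15/4 → (11/3, -51/4)
  seg 4: up by d3 = 17/4 → (11/3, -17/2)
  seg 5: up by d5 = 11/3 → (11/3, -29/6)
  seg 6: left by d9 = 82/3 → (-71/3, -29/6)
  seg 7: right by d4 = 9 → (-44/3, -29/6)
  seg 8: down by d9 = 82/3 → (-44/3, -193/6)
  seg 9: right by d3 = 17/4 → (-125/12, -193/6)

d6 = 11/12
d7 = -25/4
d8 = 47/4
d9 = 82/3
endpoint = (-125/12, -193/6)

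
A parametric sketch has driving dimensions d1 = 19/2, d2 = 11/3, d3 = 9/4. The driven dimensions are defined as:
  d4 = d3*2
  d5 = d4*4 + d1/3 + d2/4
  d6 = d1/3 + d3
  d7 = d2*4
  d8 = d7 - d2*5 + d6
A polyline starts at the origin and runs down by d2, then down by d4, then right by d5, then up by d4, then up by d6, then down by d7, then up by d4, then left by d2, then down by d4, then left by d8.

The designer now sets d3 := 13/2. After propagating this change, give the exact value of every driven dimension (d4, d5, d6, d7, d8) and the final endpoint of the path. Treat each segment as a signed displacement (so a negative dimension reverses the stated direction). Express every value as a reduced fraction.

Apply edit: d3 := 13/2
  d4 = d3*2 = 13
  d5 = d4*4 + d1/3 + d2/4 = 673/12
  d6 = d1/3 + d3 = 29/3
  d7 = d2*4 = 44/3
  d8 = d7 - d2*5 + d6 = 6
Walk from origin (0, 0):
  seg 1: down by d2 = 11/3 → (0, -11/3)
  seg 2: down by d4 = 13 → (0, -50/3)
  seg 3: right by d5 = 673/12 → (673/12, -50/3)
  seg 4: up by d4 = 13 → (673/12, -11/3)
  seg 5: up by d6 = 29/3 → (673/12, 6)
  seg 6: down by d7 = 44/3 → (673/12, -26/3)
  seg 7: up by d4 = 13 → (673/12, 13/3)
  seg 8: left by d2 = 11/3 → (629/12, 13/3)
  seg 9: down by d4 = 13 → (629/12, -26/3)
  seg 10: left by d8 = 6 → (557/12, -26/3)

d4 = 13
d5 = 673/12
d6 = 29/3
d7 = 44/3
d8 = 6
endpoint = (557/12, -26/3)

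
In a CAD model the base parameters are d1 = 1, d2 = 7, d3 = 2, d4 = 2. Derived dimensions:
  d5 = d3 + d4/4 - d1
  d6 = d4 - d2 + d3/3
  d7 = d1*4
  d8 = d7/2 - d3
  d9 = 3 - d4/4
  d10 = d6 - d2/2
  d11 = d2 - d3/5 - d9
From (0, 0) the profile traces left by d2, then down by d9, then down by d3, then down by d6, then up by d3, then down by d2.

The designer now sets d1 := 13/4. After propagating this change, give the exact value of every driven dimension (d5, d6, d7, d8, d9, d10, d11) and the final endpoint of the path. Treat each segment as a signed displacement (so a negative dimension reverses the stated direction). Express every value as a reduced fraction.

d5 = -3/4
d6 = -13/3
d7 = 13
d8 = 9/2
d9 = 5/2
d10 = -47/6
d11 = 41/10
endpoint = (-7, -31/6)

Apply edit: d1 := 13/4
  d5 = d3 + d4/4 - d1 = -3/4
  d6 = d4 - d2 + d3/3 = -13/3
  d7 = d1*4 = 13
  d8 = d7/2 - d3 = 9/2
  d9 = 3 - d4/4 = 5/2
  d10 = d6 - d2/2 = -47/6
  d11 = d2 - d3/5 - d9 = 41/10
Walk from origin (0, 0):
  seg 1: left by d2 = 7 → (-7, 0)
  seg 2: down by d9 = 5/2 → (-7, -5/2)
  seg 3: down by d3 = 2 → (-7, -9/2)
  seg 4: down by d6 = -13/3 → (-7, -1/6)
  seg 5: up by d3 = 2 → (-7, 11/6)
  seg 6: down by d2 = 7 → (-7, -31/6)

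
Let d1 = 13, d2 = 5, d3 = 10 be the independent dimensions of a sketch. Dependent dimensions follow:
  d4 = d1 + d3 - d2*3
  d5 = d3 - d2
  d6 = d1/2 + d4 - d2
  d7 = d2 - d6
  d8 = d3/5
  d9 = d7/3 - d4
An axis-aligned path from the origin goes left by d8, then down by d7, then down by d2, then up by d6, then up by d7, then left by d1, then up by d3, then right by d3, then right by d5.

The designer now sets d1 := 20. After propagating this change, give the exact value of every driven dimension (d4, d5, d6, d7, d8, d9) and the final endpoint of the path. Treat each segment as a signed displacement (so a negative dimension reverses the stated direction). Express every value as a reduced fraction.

Apply edit: d1 := 20
  d4 = d1 + d3 - d2*3 = 15
  d5 = d3 - d2 = 5
  d6 = d1/2 + d4 - d2 = 20
  d7 = d2 - d6 = -15
  d8 = d3/5 = 2
  d9 = d7/3 - d4 = -20
Walk from origin (0, 0):
  seg 1: left by d8 = 2 → (-2, 0)
  seg 2: down by d7 = -15 → (-2, 15)
  seg 3: down by d2 = 5 → (-2, 10)
  seg 4: up by d6 = 20 → (-2, 30)
  seg 5: up by d7 = -15 → (-2, 15)
  seg 6: left by d1 = 20 → (-22, 15)
  seg 7: up by d3 = 10 → (-22, 25)
  seg 8: right by d3 = 10 → (-12, 25)
  seg 9: right by d5 = 5 → (-7, 25)

d4 = 15
d5 = 5
d6 = 20
d7 = -15
d8 = 2
d9 = -20
endpoint = (-7, 25)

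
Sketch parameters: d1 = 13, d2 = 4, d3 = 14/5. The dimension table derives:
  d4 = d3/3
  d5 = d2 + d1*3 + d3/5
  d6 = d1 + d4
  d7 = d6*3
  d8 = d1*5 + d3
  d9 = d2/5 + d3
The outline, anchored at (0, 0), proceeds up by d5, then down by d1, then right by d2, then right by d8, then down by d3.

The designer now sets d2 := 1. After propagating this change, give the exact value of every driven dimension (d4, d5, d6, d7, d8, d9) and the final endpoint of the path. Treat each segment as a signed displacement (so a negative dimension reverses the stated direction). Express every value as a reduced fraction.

d4 = 14/15
d5 = 1014/25
d6 = 209/15
d7 = 209/5
d8 = 339/5
d9 = 3
endpoint = (344/5, 619/25)

Apply edit: d2 := 1
  d4 = d3/3 = 14/15
  d5 = d2 + d1*3 + d3/5 = 1014/25
  d6 = d1 + d4 = 209/15
  d7 = d6*3 = 209/5
  d8 = d1*5 + d3 = 339/5
  d9 = d2/5 + d3 = 3
Walk from origin (0, 0):
  seg 1: up by d5 = 1014/25 → (0, 1014/25)
  seg 2: down by d1 = 13 → (0, 689/25)
  seg 3: right by d2 = 1 → (1, 689/25)
  seg 4: right by d8 = 339/5 → (344/5, 689/25)
  seg 5: down by d3 = 14/5 → (344/5, 619/25)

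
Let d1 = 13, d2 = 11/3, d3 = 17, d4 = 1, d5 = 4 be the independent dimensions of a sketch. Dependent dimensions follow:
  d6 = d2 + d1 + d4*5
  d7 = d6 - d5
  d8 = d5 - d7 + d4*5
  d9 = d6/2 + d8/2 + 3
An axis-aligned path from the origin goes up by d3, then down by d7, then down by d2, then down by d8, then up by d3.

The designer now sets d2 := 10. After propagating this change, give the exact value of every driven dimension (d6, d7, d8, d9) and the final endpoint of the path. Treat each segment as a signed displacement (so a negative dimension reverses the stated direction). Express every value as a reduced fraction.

Apply edit: d2 := 10
  d6 = d2 + d1 + d4*5 = 28
  d7 = d6 - d5 = 24
  d8 = d5 - d7 + d4*5 = -15
  d9 = d6/2 + d8/2 + 3 = 19/2
Walk from origin (0, 0):
  seg 1: up by d3 = 17 → (0, 17)
  seg 2: down by d7 = 24 → (0, -7)
  seg 3: down by d2 = 10 → (0, -17)
  seg 4: down by d8 = -15 → (0, -2)
  seg 5: up by d3 = 17 → (0, 15)

d6 = 28
d7 = 24
d8 = -15
d9 = 19/2
endpoint = (0, 15)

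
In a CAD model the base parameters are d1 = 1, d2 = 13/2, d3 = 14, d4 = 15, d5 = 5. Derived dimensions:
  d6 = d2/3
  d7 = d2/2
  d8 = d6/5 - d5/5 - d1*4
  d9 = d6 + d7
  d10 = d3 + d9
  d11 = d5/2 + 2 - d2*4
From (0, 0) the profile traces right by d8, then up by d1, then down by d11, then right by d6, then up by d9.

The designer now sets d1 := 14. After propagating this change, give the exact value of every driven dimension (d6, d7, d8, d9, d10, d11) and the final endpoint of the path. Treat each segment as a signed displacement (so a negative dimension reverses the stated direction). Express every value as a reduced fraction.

Apply edit: d1 := 14
  d6 = d2/3 = 13/6
  d7 = d2/2 = 13/4
  d8 = d6/5 - d5/5 - d1*4 = -1697/30
  d9 = d6 + d7 = 65/12
  d10 = d3 + d9 = 233/12
  d11 = d5/2 + 2 - d2*4 = -43/2
Walk from origin (0, 0):
  seg 1: right by d8 = -1697/30 → (-1697/30, 0)
  seg 2: up by d1 = 14 → (-1697/30, 14)
  seg 3: down by d11 = -43/2 → (-1697/30, 71/2)
  seg 4: right by d6 = 13/6 → (-272/5, 71/2)
  seg 5: up by d9 = 65/12 → (-272/5, 491/12)

d6 = 13/6
d7 = 13/4
d8 = -1697/30
d9 = 65/12
d10 = 233/12
d11 = -43/2
endpoint = (-272/5, 491/12)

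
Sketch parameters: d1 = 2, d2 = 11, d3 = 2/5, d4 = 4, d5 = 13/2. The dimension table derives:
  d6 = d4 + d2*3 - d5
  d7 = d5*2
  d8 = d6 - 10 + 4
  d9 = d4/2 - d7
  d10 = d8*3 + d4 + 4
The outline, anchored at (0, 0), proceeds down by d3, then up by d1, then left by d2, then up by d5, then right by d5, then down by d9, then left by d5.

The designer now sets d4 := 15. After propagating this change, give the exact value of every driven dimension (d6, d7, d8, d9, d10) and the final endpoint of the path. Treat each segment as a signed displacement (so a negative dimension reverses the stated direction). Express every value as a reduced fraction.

Apply edit: d4 := 15
  d6 = d4 + d2*3 - d5 = 83/2
  d7 = d5*2 = 13
  d8 = d6 - 10 + 4 = 71/2
  d9 = d4/2 - d7 = -11/2
  d10 = d8*3 + d4 + 4 = 251/2
Walk from origin (0, 0):
  seg 1: down by d3 = 2/5 → (0, -2/5)
  seg 2: up by d1 = 2 → (0, 8/5)
  seg 3: left by d2 = 11 → (-11, 8/5)
  seg 4: up by d5 = 13/2 → (-11, 81/10)
  seg 5: right by d5 = 13/2 → (-9/2, 81/10)
  seg 6: down by d9 = -11/2 → (-9/2, 68/5)
  seg 7: left by d5 = 13/2 → (-11, 68/5)

d6 = 83/2
d7 = 13
d8 = 71/2
d9 = -11/2
d10 = 251/2
endpoint = (-11, 68/5)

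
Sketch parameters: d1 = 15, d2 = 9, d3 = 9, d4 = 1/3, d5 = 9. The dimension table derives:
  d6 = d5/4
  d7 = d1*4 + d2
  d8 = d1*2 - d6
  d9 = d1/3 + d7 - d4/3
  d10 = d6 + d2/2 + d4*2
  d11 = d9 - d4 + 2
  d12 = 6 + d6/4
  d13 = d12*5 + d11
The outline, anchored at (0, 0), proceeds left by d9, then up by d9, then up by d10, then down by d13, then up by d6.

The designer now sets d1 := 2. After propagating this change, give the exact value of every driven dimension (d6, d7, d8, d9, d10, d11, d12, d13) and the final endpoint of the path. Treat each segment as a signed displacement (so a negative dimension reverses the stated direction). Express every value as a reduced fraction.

d6 = 9/4
d7 = 17
d8 = 7/4
d9 = 158/9
d10 = 89/12
d11 = 173/9
d12 = 105/16
d13 = 7493/144
endpoint = (-158/9, -397/16)

Apply edit: d1 := 2
  d6 = d5/4 = 9/4
  d7 = d1*4 + d2 = 17
  d8 = d1*2 - d6 = 7/4
  d9 = d1/3 + d7 - d4/3 = 158/9
  d10 = d6 + d2/2 + d4*2 = 89/12
  d11 = d9 - d4 + 2 = 173/9
  d12 = 6 + d6/4 = 105/16
  d13 = d12*5 + d11 = 7493/144
Walk from origin (0, 0):
  seg 1: left by d9 = 158/9 → (-158/9, 0)
  seg 2: up by d9 = 158/9 → (-158/9, 158/9)
  seg 3: up by d10 = 89/12 → (-158/9, 899/36)
  seg 4: down by d13 = 7493/144 → (-158/9, -433/16)
  seg 5: up by d6 = 9/4 → (-158/9, -397/16)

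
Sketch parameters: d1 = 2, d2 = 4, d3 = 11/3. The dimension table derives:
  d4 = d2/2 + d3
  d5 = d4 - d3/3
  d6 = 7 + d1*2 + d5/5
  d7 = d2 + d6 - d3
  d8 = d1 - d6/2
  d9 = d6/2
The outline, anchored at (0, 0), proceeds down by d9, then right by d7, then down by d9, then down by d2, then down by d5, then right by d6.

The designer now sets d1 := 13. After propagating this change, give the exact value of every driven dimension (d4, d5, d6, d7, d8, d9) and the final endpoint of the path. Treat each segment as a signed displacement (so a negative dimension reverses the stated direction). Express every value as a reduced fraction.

d4 = 17/3
d5 = 40/9
d6 = 305/9
d7 = 308/9
d8 = -71/18
d9 = 305/18
endpoint = (613/9, -127/3)

Apply edit: d1 := 13
  d4 = d2/2 + d3 = 17/3
  d5 = d4 - d3/3 = 40/9
  d6 = 7 + d1*2 + d5/5 = 305/9
  d7 = d2 + d6 - d3 = 308/9
  d8 = d1 - d6/2 = -71/18
  d9 = d6/2 = 305/18
Walk from origin (0, 0):
  seg 1: down by d9 = 305/18 → (0, -305/18)
  seg 2: right by d7 = 308/9 → (308/9, -305/18)
  seg 3: down by d9 = 305/18 → (308/9, -305/9)
  seg 4: down by d2 = 4 → (308/9, -341/9)
  seg 5: down by d5 = 40/9 → (308/9, -127/3)
  seg 6: right by d6 = 305/9 → (613/9, -127/3)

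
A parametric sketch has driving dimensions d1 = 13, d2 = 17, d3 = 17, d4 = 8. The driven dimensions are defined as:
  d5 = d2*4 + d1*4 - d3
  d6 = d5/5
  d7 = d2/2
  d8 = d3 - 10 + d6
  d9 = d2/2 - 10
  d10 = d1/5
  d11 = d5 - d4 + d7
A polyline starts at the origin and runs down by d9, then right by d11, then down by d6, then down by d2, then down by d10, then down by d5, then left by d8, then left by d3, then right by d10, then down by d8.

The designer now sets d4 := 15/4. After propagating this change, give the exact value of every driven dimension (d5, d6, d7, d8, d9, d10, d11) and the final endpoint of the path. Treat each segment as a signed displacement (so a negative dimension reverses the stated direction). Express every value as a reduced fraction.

Apply edit: d4 := 15/4
  d5 = d2*4 + d1*4 - d3 = 103
  d6 = d5/5 = 103/5
  d7 = d2/2 = 17/2
  d8 = d3 - 10 + d6 = 138/5
  d9 = d2/2 - 10 = -3/2
  d10 = d1/5 = 13/5
  d11 = d5 - d4 + d7 = 431/4
Walk from origin (0, 0):
  seg 1: down by d9 = -3/2 → (0, 3/2)
  seg 2: right by d11 = 431/4 → (431/4, 3/2)
  seg 3: down by d6 = 103/5 → (431/4, -191/10)
  seg 4: down by d2 = 17 → (431/4, -361/10)
  seg 5: down by d10 = 13/5 → (431/4, -387/10)
  seg 6: down by d5 = 103 → (431/4, -1417/10)
  seg 7: left by d8 = 138/5 → (1603/20, -1417/10)
  seg 8: left by d3 = 17 → (1263/20, -1417/10)
  seg 9: right by d10 = 13/5 → (263/4, -1417/10)
  seg 10: down by d8 = 138/5 → (263/4, -1693/10)

d5 = 103
d6 = 103/5
d7 = 17/2
d8 = 138/5
d9 = -3/2
d10 = 13/5
d11 = 431/4
endpoint = (263/4, -1693/10)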